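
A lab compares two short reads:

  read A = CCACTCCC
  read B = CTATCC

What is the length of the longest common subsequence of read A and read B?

5

Let dp[i][j] be the LCS length of the first i bases of read A and the first j bases of read B. dp[i][j] = dp[i-1][j-1]+1 when the i-th and j-th bases match, else max(dp[i-1][j], dp[i][j-1]).
    ·  C  T  A  T  C  C
 ·  0  0  0  0  0  0  0
 C  0  1  1  1  1  1  1
 C  0  1  1  1  1  2  2
 A  0  1  1  2  2  2  2
 C  0  1  1  2  2  3  3
 T  0  1  2  2  3  3  3
 C  0  1  2  2  3  4  4
 C  0  1  2  2  3  4  5
 C  0  1  2  2  3  4  5
dp[8][6] = 5. One LCS (by backtracking along matches): CATCC.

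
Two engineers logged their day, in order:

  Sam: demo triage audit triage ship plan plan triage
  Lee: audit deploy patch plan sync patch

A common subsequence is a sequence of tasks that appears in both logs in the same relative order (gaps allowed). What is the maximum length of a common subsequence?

One common subsequence of length 2: audit at Sam[3]=Lee[1] → plan at Sam[6]=Lee[4]. Since dp[8][6] = 2, nothing longer is possible.

2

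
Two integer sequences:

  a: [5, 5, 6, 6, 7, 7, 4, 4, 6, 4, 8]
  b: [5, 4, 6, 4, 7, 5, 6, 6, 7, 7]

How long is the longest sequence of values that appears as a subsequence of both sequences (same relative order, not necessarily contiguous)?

One common subsequence of length 6: 5 [1,1], 5 [2,6], 6 [3,7], 6 [4,8], 7 [5,9], 7 [6,10], and the DP table's final entry dp[11][10] is also 6, so no common subsequence is longer.

6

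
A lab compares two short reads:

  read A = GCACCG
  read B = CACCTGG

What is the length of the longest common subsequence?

Match C (read A #2, read B #1), then A (read A #3, read B #2), then C (read A #4, read B #3), then C (read A #5, read B #4), then G (read A #6, read B #7) — 5 bases in the same relative order in both. The LCS DP gives dp[6][7] = 5, so this is optimal.

5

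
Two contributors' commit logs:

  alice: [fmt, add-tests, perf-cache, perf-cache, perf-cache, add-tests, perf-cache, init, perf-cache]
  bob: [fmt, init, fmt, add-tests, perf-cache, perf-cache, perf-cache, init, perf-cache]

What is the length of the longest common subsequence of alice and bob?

Match fmt at alice[1]=bob[3], then add-tests at alice[2]=bob[4], then perf-cache at alice[4]=bob[5], then perf-cache at alice[5]=bob[6], then perf-cache at alice[7]=bob[7], then init at alice[8]=bob[8], then perf-cache at alice[9]=bob[9] — 7 commits in the same relative order in both. The LCS DP gives dp[9][9] = 7, so this is optimal.

7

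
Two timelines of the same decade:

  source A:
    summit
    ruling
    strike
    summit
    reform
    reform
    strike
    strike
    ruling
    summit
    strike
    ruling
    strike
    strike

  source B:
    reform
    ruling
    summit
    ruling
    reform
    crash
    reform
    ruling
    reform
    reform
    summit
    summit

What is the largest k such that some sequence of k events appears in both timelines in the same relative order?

Match summit at source A[1]=source B[3]; then ruling at source A[2]=source B[4]; then reform at source A[5]=source B[5]; then reform at source A[6]=source B[7]; then ruling at source A[9]=source B[8]; then summit at source A[10]=source B[12] — 6 events in the same relative order in both. dp[14][12] = 6 confirms this is the maximum.

6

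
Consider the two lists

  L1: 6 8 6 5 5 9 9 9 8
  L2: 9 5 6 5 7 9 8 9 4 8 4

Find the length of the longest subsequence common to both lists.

Let dp[i][j] be the LCS length of the first i values of L1 and the first j values of L2. dp[i][j] = dp[i-1][j-1]+1 when the i-th and j-th values match, else max(dp[i-1][j], dp[i][j-1]).
    ·  9  5  6  5  7  9  8  9  4  8  4
 ·  0  0  0  0  0  0  0  0  0  0  0  0
 6  0  0  0  1  1  1  1  1  1  1  1  1
 8  0  0  0  1  1  1  1  2  2  2  2  2
 6  0  0  0  1  1  1  1  2  2  2  2  2
 5  0  0  1  1  2  2  2  2  2  2  2  2
 5  0  0  1  1  2  2  2  2  2  2  2  2
 9  0  1  1  1  2  2  3  3  3  3  3  3
 9  0  1  1  1  2  2  3  3  4  4  4  4
 9  0  1  1  1  2  2  3  3  4  4  4  4
 8  0  1  1  1  2  2  3  4  4  4  5  5
dp[9][11] = 5. One LCS (by backtracking along matches): 6, 5, 9, 9, 8.

5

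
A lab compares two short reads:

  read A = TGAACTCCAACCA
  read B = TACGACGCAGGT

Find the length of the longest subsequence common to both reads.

One common subsequence of length 7: T [1,1]; then A [4,2]; then C [5,3]; then A [10,5]; then C [11,6]; then C [12,8]; then A [13,9]. Since dp[13][12] = 7, nothing longer is possible.

7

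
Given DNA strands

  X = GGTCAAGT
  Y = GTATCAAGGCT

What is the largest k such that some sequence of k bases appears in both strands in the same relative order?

7

Taking G (X #1, Y #1), T (X #3, Y #4), C (X #4, Y #5), A (X #5, Y #6), A (X #6, Y #7), G (X #7, Y #9), T (X #8, Y #11) gives a common subsequence of length 7. dp[8][11] = 7 confirms this is the maximum.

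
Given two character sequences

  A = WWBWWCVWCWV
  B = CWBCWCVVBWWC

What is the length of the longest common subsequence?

7

Pick W at A[2]=B[2], then B at A[3]=B[3], then W at A[5]=B[5], then C at A[6]=B[6], then V at A[7]=B[8], then W at A[8]=B[11], then C at A[9]=B[12]; all 7 characters appear in both, in order. dp[11][12] = 7 confirms this is the maximum.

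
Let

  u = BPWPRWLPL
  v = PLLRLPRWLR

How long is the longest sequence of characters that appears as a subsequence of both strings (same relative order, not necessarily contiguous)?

Let dp[i][j] be the LCS length of the first i characters of u and the first j characters of v. dp[i][j] = dp[i-1][j-1]+1 when the i-th and j-th characters match, else max(dp[i-1][j], dp[i][j-1]).
    ·  P  L  L  R  L  P  R  W  L  R
 ·  0  0  0  0  0  0  0  0  0  0  0
 B  0  0  0  0  0  0  0  0  0  0  0
 P  0  1  1  1  1  1  1  1  1  1  1
 W  0  1  1  1  1  1  1  1  2  2  2
 P  0  1  1  1  1  1  2  2  2  2  2
 R  0  1  1  1  2  2  2  3  3  3  3
 W  0  1  1  1  2  2  2  3  4  4  4
 L  0  1  2  2  2  3  3  3  4  5  5
 P  0  1  2  2  2  3  4  4  4  5  5
 L  0  1  2  3  3  3  4  4  4  5  5
dp[9][10] = 5. One LCS (by backtracking along matches): PPRWL.

5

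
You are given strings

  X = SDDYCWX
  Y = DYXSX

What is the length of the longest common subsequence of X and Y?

3

Match D [3,1] → Y [4,2] → X [7,5] — 3 characters in the same relative order in both. dp[7][5] = 3 confirms this is the maximum.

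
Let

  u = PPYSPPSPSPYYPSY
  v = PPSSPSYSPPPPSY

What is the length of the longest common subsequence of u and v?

10

Pick P at u[1]=v[2] → P at u[2]=v[5] → Y at u[3]=v[7] → S at u[4]=v[8] → P at u[6]=v[9] → P at u[8]=v[10] → P at u[10]=v[11] → P at u[13]=v[12] → S at u[14]=v[13] → Y at u[15]=v[14]; all 10 characters appear in both, in order. The LCS DP gives dp[15][14] = 10, so this is optimal.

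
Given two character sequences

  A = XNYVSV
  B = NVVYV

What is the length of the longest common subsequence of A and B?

Let dp[i][j] be the LCS length of the first i characters of A and the first j characters of B. dp[i][j] = dp[i-1][j-1]+1 when the i-th and j-th characters match, else max(dp[i-1][j], dp[i][j-1]).
    ·  N  V  V  Y  V
 ·  0  0  0  0  0  0
 X  0  0  0  0  0  0
 N  0  1  1  1  1  1
 Y  0  1  1  1  2  2
 V  0  1  2  2  2  3
 S  0  1  2  2  2  3
 V  0  1  2  3  3  3
dp[6][5] = 3. One LCS (by backtracking along matches): NYV.

3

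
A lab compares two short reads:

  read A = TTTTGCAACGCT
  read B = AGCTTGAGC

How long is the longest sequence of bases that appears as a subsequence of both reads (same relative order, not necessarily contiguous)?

Let dp[i][j] be the LCS length of the first i bases of read A and the first j bases of read B. dp[i][j] = dp[i-1][j-1]+1 when the i-th and j-th bases match, else max(dp[i-1][j], dp[i][j-1]).
    ·  A  G  C  T  T  G  A  G  C
 ·  0  0  0  0  0  0  0  0  0  0
 T  0  0  0  0  1  1  1  1  1  1
 T  0  0  0  0  1  2  2  2  2  2
 T  0  0  0  0  1  2  2  2  2  2
 T  0  0  0  0  1  2  2  2  2  2
 G  0  0  1  1  1  2  3  3  3  3
 C  0  0  1  2  2  2  3  3  3  4
 A  0  1  1  2  2  2  3  4  4  4
 A  0  1  1  2  2  2  3  4  4  4
 C  0  1  1  2  2  2  3  4  4  5
 G  0  1  2  2  2  2  3  4  5  5
 C  0  1  2  3  3  3  3  4  5  6
 T  0  1  2  3  4  4  4  4  5  6
dp[12][9] = 6. One LCS (by backtracking along matches): TTGAGC.

6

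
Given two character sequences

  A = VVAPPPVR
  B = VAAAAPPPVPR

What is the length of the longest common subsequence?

7

Match V (A #1, B #1); then A (A #3, B #5); then P (A #4, B #6); then P (A #5, B #7); then P (A #6, B #8); then V (A #7, B #9); then R (A #8, B #11) — 7 characters in the same relative order in both. dp[8][11] = 7 confirms this is the maximum.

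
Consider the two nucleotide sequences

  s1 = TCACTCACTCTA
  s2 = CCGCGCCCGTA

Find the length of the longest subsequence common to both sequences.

7

Let dp[i][j] be the LCS length of the first i bases of s1 and the first j bases of s2. dp[i][j] = dp[i-1][j-1]+1 when the i-th and j-th bases match, else max(dp[i-1][j], dp[i][j-1]).
    ·  C  C  G  C  G  C  C  C  G  T  A
 ·  0  0  0  0  0  0  0  0  0  0  0  0
 T  0  0  0  0  0  0  0  0  0  0  1  1
 C  0  1  1  1  1  1  1  1  1  1  1  1
 A  0  1  1  1  1  1  1  1  1  1  1  2
 C  0  1  2  2  2  2  2  2  2  2  2  2
 T  0  1  2  2  2  2  2  2  2  2  3  3
 C  0  1  2  2  3  3  3  3  3  3  3  3
 A  0  1  2  2  3  3  3  3  3  3  3  4
 C  0  1  2  2  3  3  4  4  4  4  4  4
 T  0  1  2  2  3  3  4  4  4  4  5  5
 C  0  1  2  2  3  3  4  5  5  5  5  5
 T  0  1  2  2  3  3  4  5  5  5  6  6
 A  0  1  2  2  3  3  4  5  5  5  6  7
dp[12][11] = 7. One LCS (by backtracking along matches): CCCCCTA.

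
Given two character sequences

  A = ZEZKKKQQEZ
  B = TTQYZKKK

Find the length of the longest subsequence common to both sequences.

4

Let dp[i][j] be the LCS length of the first i characters of A and the first j characters of B. dp[i][j] = dp[i-1][j-1]+1 when the i-th and j-th characters match, else max(dp[i-1][j], dp[i][j-1]).
    ·  T  T  Q  Y  Z  K  K  K
 ·  0  0  0  0  0  0  0  0  0
 Z  0  0  0  0  0  1  1  1  1
 E  0  0  0  0  0  1  1  1  1
 Z  0  0  0  0  0  1  1  1  1
 K  0  0  0  0  0  1  2  2  2
 K  0  0  0  0  0  1  2  3  3
 K  0  0  0  0  0  1  2  3  4
 Q  0  0  0  1  1  1  2  3  4
 Q  0  0  0  1  1  1  2  3  4
 E  0  0  0  1  1  1  2  3  4
 Z  0  0  0  1  1  2  2  3  4
dp[10][8] = 4. One LCS (by backtracking along matches): ZKKK.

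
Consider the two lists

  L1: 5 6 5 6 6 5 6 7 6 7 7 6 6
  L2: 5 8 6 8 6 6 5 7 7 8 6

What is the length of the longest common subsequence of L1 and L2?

8

Let dp[i][j] be the LCS length of the first i values of L1 and the first j values of L2. dp[i][j] = dp[i-1][j-1]+1 when the i-th and j-th values match, else max(dp[i-1][j], dp[i][j-1]).
    ·  5  8  6  8  6  6  5  7  7  8  6
 ·  0  0  0  0  0  0  0  0  0  0  0  0
 5  0  1  1  1  1  1  1  1  1  1  1  1
 6  0  1  1  2  2  2  2  2  2  2  2  2
 5  0  1  1  2  2  2  2  3  3  3  3  3
 6  0  1  1  2  2  3  3  3  3  3  3  4
 6  0  1  1  2  2  3  4  4  4  4  4  4
 5  0  1  1  2  2  3  4  5  5  5  5  5
 6  0  1  1  2  2  3  4  5  5  5  5  6
 7  0  1  1  2  2  3  4  5  6  6  6  6
 6  0  1  1  2  2  3  4  5  6  6  6  7
 7  0  1  1  2  2  3  4  5  6  7  7  7
 7  0  1  1  2  2  3  4  5  6  7  7  7
 6  0  1  1  2  2  3  4  5  6  7  7  8
 6  0  1  1  2  2  3  4  5  6  7  7  8
dp[13][11] = 8. One LCS (by backtracking along matches): 5, 6, 6, 6, 5, 7, 7, 6.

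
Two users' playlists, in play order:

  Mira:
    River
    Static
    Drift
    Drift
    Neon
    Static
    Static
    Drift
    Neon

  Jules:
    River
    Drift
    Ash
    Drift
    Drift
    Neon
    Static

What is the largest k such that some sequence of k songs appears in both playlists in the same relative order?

Pick River at Mira[1]=Jules[1], then Drift at Mira[3]=Jules[4], then Drift at Mira[4]=Jules[5], then Neon at Mira[5]=Jules[6], then Static at Mira[7]=Jules[7]; all 5 songs appear in both, in order. The LCS DP gives dp[9][7] = 5, so this is optimal.

5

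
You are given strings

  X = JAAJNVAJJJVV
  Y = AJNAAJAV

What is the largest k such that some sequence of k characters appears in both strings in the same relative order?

6

Let dp[i][j] be the LCS length of the first i characters of X and the first j characters of Y. dp[i][j] = dp[i-1][j-1]+1 when the i-th and j-th characters match, else max(dp[i-1][j], dp[i][j-1]).
    ·  A  J  N  A  A  J  A  V
 ·  0  0  0  0  0  0  0  0  0
 J  0  0  1  1  1  1  1  1  1
 A  0  1  1  1  2  2  2  2  2
 A  0  1  1  1  2  3  3  3  3
 J  0  1  2  2  2  3  4  4  4
 N  0  1  2  3  3  3  4  4  4
 V  0  1  2  3  3  3  4  4  5
 A  0  1  2  3  4  4  4  5  5
 J  0  1  2  3  4  4  5  5  5
 J  0  1  2  3  4  4  5  5  5
 J  0  1  2  3  4  4  5  5  5
 V  0  1  2  3  4  4  5  5  6
 V  0  1  2  3  4  4  5  5  6
dp[12][8] = 6. One LCS (by backtracking along matches): JAAJAV.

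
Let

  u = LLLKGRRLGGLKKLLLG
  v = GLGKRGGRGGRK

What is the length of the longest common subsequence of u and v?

7

One common subsequence of length 7: L [1,2]; then K [4,4]; then G [5,7]; then R [7,8]; then G [9,9]; then G [10,10]; then K [13,12]. Since dp[17][12] = 7, nothing longer is possible.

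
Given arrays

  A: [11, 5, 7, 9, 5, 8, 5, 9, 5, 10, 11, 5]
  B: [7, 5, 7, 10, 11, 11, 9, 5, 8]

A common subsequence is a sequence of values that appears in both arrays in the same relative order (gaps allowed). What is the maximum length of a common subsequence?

Pick 5 at A[2]=B[2] → 7 at A[3]=B[3] → 9 at A[4]=B[7] → 5 at A[5]=B[8] → 8 at A[6]=B[9]; all 5 values appear in both, in order. dp[12][9] = 5 confirms this is the maximum.

5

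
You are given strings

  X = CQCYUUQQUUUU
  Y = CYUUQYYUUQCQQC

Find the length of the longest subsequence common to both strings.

One common subsequence of length 7: C (X #1, Y #1), then Q (X #2, Y #5), then Y (X #4, Y #7), then U (X #5, Y #8), then U (X #6, Y #9), then Q (X #7, Y #12), then Q (X #8, Y #13), and the DP table's final entry dp[12][14] is also 7, so no common subsequence is longer.

7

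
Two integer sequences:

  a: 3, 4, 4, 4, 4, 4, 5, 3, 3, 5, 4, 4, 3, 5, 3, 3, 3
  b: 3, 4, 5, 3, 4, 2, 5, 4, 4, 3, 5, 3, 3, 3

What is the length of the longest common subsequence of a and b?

12

Taking 3 (a #1, b #1), then 4 (a #6, b #2), then 5 (a #7, b #3), then 3 (a #8, b #4), then 5 (a #10, b #7), then 4 (a #11, b #8), then 4 (a #12, b #9), then 3 (a #13, b #10), then 5 (a #14, b #11), then 3 (a #15, b #12), then 3 (a #16, b #13), then 3 (a #17, b #14) gives a common subsequence of length 12, and the DP table's final entry dp[17][14] is also 12, so no common subsequence is longer.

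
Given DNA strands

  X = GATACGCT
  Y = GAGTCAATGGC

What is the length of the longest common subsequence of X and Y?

6

Taking G at X[1]=Y[1], then A at X[2]=Y[2], then T at X[3]=Y[4], then A at X[4]=Y[7], then G at X[6]=Y[10], then C at X[7]=Y[11] gives a common subsequence of length 6. Since dp[8][11] = 6, nothing longer is possible.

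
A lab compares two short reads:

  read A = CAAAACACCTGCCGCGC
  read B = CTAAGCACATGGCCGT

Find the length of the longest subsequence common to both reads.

Pick C [1,1] → A [2,3] → A [3,4] → A [5,7] → C [6,8] → A [7,9] → T [10,10] → G [11,12] → C [12,13] → C [13,14] → G [14,15]; all 11 bases appear in both, in order. dp[17][16] = 11 confirms this is the maximum.

11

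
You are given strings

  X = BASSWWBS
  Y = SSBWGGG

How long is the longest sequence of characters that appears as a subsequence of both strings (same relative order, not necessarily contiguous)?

3

One common subsequence of length 3: S (X #3, Y #1) → S (X #4, Y #2) → W (X #5, Y #4). dp[8][7] = 3 confirms this is the maximum.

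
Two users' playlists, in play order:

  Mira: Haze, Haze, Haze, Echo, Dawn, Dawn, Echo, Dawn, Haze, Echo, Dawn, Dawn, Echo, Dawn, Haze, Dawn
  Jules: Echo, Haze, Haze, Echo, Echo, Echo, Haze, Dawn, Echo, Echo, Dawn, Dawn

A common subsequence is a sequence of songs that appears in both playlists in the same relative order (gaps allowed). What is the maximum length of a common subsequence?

Match Haze at Mira[1]=Jules[2] → Haze at Mira[2]=Jules[3] → Echo at Mira[4]=Jules[5] → Echo at Mira[7]=Jules[6] → Dawn at Mira[8]=Jules[8] → Echo at Mira[10]=Jules[9] → Echo at Mira[13]=Jules[10] → Dawn at Mira[14]=Jules[11] → Dawn at Mira[16]=Jules[12] — 9 songs in the same relative order in both. The LCS DP gives dp[16][12] = 9, so this is optimal.

9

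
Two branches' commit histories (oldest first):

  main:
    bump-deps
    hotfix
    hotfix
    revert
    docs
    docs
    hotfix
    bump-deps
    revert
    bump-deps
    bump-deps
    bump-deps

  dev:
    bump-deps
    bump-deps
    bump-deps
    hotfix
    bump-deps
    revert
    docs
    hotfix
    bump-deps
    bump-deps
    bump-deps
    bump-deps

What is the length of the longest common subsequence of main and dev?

Match bump-deps (main #1, dev #3); then hotfix (main #2, dev #4); then revert (main #4, dev #6); then docs (main #6, dev #7); then hotfix (main #7, dev #8); then bump-deps (main #8, dev #9); then bump-deps (main #10, dev #10); then bump-deps (main #11, dev #11); then bump-deps (main #12, dev #12) — 9 commits in the same relative order in both. The LCS DP gives dp[12][12] = 9, so this is optimal.

9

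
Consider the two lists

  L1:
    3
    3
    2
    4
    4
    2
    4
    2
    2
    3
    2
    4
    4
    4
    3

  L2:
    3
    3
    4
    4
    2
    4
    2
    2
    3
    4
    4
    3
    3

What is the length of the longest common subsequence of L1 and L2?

12

Pick 3 (L1 #1, L2 #1), 3 (L1 #2, L2 #2), 4 (L1 #4, L2 #3), 4 (L1 #5, L2 #4), 2 (L1 #6, L2 #5), 4 (L1 #7, L2 #6), 2 (L1 #8, L2 #7), 2 (L1 #9, L2 #8), 3 (L1 #10, L2 #9), 4 (L1 #12, L2 #10), 4 (L1 #13, L2 #11), 3 (L1 #15, L2 #13); all 12 values appear in both, in order. dp[15][13] = 12 confirms this is the maximum.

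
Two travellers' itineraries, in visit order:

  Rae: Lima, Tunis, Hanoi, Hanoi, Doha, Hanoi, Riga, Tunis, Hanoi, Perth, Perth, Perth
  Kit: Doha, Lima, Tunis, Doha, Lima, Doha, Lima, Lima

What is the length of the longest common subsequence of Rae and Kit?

Match Lima at Rae[1]=Kit[2] → Tunis at Rae[2]=Kit[3] → Doha at Rae[5]=Kit[6] — 3 stops in the same relative order in both. Since dp[12][8] = 3, nothing longer is possible.

3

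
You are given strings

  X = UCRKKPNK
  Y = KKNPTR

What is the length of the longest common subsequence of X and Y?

Let dp[i][j] be the LCS length of the first i characters of X and the first j characters of Y. dp[i][j] = dp[i-1][j-1]+1 when the i-th and j-th characters match, else max(dp[i-1][j], dp[i][j-1]).
    ·  K  K  N  P  T  R
 ·  0  0  0  0  0  0  0
 U  0  0  0  0  0  0  0
 C  0  0  0  0  0  0  0
 R  0  0  0  0  0  0  1
 K  0  1  1  1  1  1  1
 K  0  1  2  2  2  2  2
 P  0  1  2  2  3  3  3
 N  0  1  2  3  3  3  3
 K  0  1  2  3  3  3  3
dp[8][6] = 3. One LCS (by backtracking along matches): KKP.

3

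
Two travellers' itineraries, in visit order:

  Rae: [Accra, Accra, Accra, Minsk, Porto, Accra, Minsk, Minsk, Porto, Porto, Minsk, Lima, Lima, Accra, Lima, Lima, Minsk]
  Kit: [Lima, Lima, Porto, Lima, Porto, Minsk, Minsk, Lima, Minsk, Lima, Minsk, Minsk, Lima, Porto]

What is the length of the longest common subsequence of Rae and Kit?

Match Porto (Rae #5, Kit #5) → Minsk (Rae #7, Kit #6) → Minsk (Rae #8, Kit #7) → Minsk (Rae #11, Kit #9) → Lima (Rae #12, Kit #10) → Lima (Rae #13, Kit #13) — 6 stops in the same relative order in both, and the DP table's final entry dp[17][14] is also 6, so no common subsequence is longer.

6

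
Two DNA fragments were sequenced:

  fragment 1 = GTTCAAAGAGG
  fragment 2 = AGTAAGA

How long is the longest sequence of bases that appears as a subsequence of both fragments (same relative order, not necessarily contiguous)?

Let dp[i][j] be the LCS length of the first i bases of fragment 1 and the first j bases of fragment 2. dp[i][j] = dp[i-1][j-1]+1 when the i-th and j-th bases match, else max(dp[i-1][j], dp[i][j-1]).
    ·  A  G  T  A  A  G  A
 ·  0  0  0  0  0  0  0  0
 G  0  0  1  1  1  1  1  1
 T  0  0  1  2  2  2  2  2
 T  0  0  1  2  2  2  2  2
 C  0  0  1  2  2  2  2  2
 A  0  1  1  2  3  3  3  3
 A  0  1  1  2  3  4  4  4
 A  0  1  1  2  3  4  4  5
 G  0  1  2  2  3  4  5  5
 A  0  1  2  2  3  4  5  6
 G  0  1  2  2  3  4  5  6
 G  0  1  2  2  3  4  5  6
dp[11][7] = 6. One LCS (by backtracking along matches): GTAAGA.

6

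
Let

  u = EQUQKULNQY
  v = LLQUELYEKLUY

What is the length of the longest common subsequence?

5

Pick Q [2,3] → U [3,4] → K [5,9] → U [6,11] → Y [10,12]; all 5 characters appear in both, in order. Since dp[10][12] = 5, nothing longer is possible.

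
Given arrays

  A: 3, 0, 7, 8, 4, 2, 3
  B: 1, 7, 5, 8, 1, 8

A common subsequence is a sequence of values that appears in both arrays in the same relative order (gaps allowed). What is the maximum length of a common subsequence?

Let dp[i][j] be the LCS length of the first i values of A and the first j values of B. dp[i][j] = dp[i-1][j-1]+1 when the i-th and j-th values match, else max(dp[i-1][j], dp[i][j-1]).
    ·  1  7  5  8  1  8
 ·  0  0  0  0  0  0  0
 3  0  0  0  0  0  0  0
 0  0  0  0  0  0  0  0
 7  0  0  1  1  1  1  1
 8  0  0  1  1  2  2  2
 4  0  0  1  1  2  2  2
 2  0  0  1  1  2  2  2
 3  0  0  1  1  2  2  2
dp[7][6] = 2. One LCS (by backtracking along matches): 7, 8.

2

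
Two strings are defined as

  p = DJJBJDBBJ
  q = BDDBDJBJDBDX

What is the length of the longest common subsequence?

6

Taking D at p[1]=q[5], J at p[3]=q[6], B at p[4]=q[7], J at p[5]=q[8], D at p[6]=q[9], B at p[7]=q[10] gives a common subsequence of length 6, and the DP table's final entry dp[9][12] is also 6, so no common subsequence is longer.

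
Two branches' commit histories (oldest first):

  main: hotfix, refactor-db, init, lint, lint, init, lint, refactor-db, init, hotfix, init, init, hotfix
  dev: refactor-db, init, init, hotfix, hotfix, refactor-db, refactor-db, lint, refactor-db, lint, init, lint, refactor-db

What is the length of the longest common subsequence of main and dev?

Pick hotfix [1,5]; then refactor-db [2,7]; then lint [4,8]; then lint [5,10]; then init [6,11]; then lint [7,12]; then refactor-db [8,13]; all 7 commits appear in both, in order. dp[13][13] = 7 confirms this is the maximum.

7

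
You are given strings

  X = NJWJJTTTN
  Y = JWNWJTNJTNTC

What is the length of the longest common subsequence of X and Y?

6

Taking N (X #1, Y #3), W (X #3, Y #4), J (X #4, Y #5), J (X #5, Y #8), T (X #6, Y #9), T (X #7, Y #11) gives a common subsequence of length 6. Since dp[9][12] = 6, nothing longer is possible.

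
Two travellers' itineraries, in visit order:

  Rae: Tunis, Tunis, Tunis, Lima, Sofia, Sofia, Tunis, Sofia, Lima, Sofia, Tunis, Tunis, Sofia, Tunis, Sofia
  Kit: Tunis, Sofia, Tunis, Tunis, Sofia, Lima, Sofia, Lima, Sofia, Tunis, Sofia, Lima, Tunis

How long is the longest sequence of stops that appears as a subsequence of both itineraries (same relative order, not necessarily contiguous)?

10

Taking Tunis at Rae[1]=Kit[1], then Tunis at Rae[2]=Kit[3], then Tunis at Rae[3]=Kit[4], then Lima at Rae[4]=Kit[6], then Sofia at Rae[5]=Kit[7], then Sofia at Rae[6]=Kit[9], then Tunis at Rae[7]=Kit[10], then Sofia at Rae[8]=Kit[11], then Lima at Rae[9]=Kit[12], then Tunis at Rae[14]=Kit[13] gives a common subsequence of length 10. The LCS DP gives dp[15][13] = 10, so this is optimal.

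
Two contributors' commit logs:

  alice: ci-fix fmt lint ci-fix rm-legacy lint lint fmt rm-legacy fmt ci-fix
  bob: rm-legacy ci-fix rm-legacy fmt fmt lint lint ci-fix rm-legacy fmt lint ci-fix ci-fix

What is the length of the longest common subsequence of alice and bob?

Match ci-fix (alice #1, bob #2), fmt (alice #2, bob #5), lint (alice #3, bob #7), ci-fix (alice #4, bob #8), rm-legacy (alice #5, bob #9), lint (alice #6, bob #11), ci-fix (alice #11, bob #13) — 7 commits in the same relative order in both. The LCS DP gives dp[11][13] = 7, so this is optimal.

7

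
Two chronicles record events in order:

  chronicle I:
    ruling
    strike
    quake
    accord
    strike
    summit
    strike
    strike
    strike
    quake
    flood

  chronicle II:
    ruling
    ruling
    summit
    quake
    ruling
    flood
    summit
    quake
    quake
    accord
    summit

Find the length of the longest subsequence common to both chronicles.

One common subsequence of length 4: ruling [1,5]; then quake [3,9]; then accord [4,10]; then summit [6,11]. The LCS DP gives dp[11][11] = 4, so this is optimal.

4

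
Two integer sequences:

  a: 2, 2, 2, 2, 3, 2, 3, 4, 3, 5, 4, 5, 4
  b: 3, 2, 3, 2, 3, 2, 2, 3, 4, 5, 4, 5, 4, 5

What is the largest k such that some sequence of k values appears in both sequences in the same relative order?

Taking 2 at a[1]=b[2], then 2 at a[2]=b[4], then 2 at a[4]=b[6], then 2 at a[6]=b[7], then 3 at a[7]=b[8], then 4 at a[8]=b[9], then 5 at a[10]=b[10], then 4 at a[11]=b[11], then 5 at a[12]=b[12], then 4 at a[13]=b[13] gives a common subsequence of length 10. dp[13][14] = 10 confirms this is the maximum.

10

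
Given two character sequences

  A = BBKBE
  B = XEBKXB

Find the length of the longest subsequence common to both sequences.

Taking B at A[2]=B[3]; then K at A[3]=B[4]; then B at A[4]=B[6] gives a common subsequence of length 3, and the DP table's final entry dp[5][6] is also 3, so no common subsequence is longer.

3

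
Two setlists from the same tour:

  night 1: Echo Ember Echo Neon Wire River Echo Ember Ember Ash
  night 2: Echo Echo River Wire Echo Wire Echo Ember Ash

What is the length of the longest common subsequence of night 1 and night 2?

Pick Echo (night 1 #1, night 2 #2), then Echo (night 1 #3, night 2 #5), then Wire (night 1 #5, night 2 #6), then Echo (night 1 #7, night 2 #7), then Ember (night 1 #9, night 2 #8), then Ash (night 1 #10, night 2 #9); all 6 songs appear in both, in order. The LCS DP gives dp[10][9] = 6, so this is optimal.

6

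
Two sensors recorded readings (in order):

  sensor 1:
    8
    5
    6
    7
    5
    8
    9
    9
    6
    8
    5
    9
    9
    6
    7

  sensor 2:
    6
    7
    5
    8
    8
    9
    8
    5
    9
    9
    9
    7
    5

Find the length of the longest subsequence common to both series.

Taking 6 at sensor 1[3]=sensor 2[1], 7 at sensor 1[4]=sensor 2[2], 5 at sensor 1[5]=sensor 2[3], 8 at sensor 1[6]=sensor 2[5], 9 at sensor 1[8]=sensor 2[6], 8 at sensor 1[10]=sensor 2[7], 5 at sensor 1[11]=sensor 2[8], 9 at sensor 1[12]=sensor 2[10], 9 at sensor 1[13]=sensor 2[11], 7 at sensor 1[15]=sensor 2[12] gives a common subsequence of length 10. Since dp[15][13] = 10, nothing longer is possible.

10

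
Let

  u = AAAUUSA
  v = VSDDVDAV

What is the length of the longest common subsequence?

One common subsequence of length 2: S at u[6]=v[2], A at u[7]=v[7]. Since dp[7][8] = 2, nothing longer is possible.

2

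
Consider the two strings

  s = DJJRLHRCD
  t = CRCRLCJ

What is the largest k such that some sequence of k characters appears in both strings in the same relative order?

Let dp[i][j] be the LCS length of the first i characters of s and the first j characters of t. dp[i][j] = dp[i-1][j-1]+1 when the i-th and j-th characters match, else max(dp[i-1][j], dp[i][j-1]).
    ·  C  R  C  R  L  C  J
 ·  0  0  0  0  0  0  0  0
 D  0  0  0  0  0  0  0  0
 J  0  0  0  0  0  0  0  1
 J  0  0  0  0  0  0  0  1
 R  0  0  1  1  1  1  1  1
 L  0  0  1  1  1  2  2  2
 H  0  0  1  1  1  2  2  2
 R  0  0  1  1  2  2  2  2
 C  0  1  1  2  2  2  3  3
 D  0  1  1  2  2  2  3  3
dp[9][7] = 3. One LCS (by backtracking along matches): RLC.

3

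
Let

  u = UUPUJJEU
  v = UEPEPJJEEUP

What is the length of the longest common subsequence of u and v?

Let dp[i][j] be the LCS length of the first i characters of u and the first j characters of v. dp[i][j] = dp[i-1][j-1]+1 when the i-th and j-th characters match, else max(dp[i-1][j], dp[i][j-1]).
    ·  U  E  P  E  P  J  J  E  E  U  P
 ·  0  0  0  0  0  0  0  0  0  0  0  0
 U  0  1  1  1  1  1  1  1  1  1  1  1
 U  0  1  1  1  1  1  1  1  1  1  2  2
 P  0  1  1  2  2  2  2  2  2  2  2  3
 U  0  1  1  2  2  2  2  2  2  2  3  3
 J  0  1  1  2  2  2  3  3  3  3  3  3
 J  0  1  1  2  2  2  3  4  4  4  4  4
 E  0  1  2  2  3  3  3  4  5  5  5  5
 U  0  1  2  2  3  3  3  4  5  5  6  6
dp[8][11] = 6. One LCS (by backtracking along matches): UPJJEU.

6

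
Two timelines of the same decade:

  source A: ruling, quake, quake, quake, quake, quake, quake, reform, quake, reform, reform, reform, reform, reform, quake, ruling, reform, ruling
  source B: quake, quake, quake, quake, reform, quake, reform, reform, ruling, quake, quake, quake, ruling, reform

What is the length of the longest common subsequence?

Match quake (source A #4, source B #1), quake (source A #5, source B #2), quake (source A #6, source B #3), quake (source A #7, source B #4), reform (source A #8, source B #5), quake (source A #9, source B #6), reform (source A #10, source B #7), reform (source A #11, source B #8), quake (source A #15, source B #12), ruling (source A #16, source B #13), reform (source A #17, source B #14) — 11 events in the same relative order in both. dp[18][14] = 11 confirms this is the maximum.

11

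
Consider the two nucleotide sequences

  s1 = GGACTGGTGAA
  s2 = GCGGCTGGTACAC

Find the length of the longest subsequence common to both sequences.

9

One common subsequence of length 9: G at s1[1]=s2[3]; then G at s1[2]=s2[4]; then C at s1[4]=s2[5]; then T at s1[5]=s2[6]; then G at s1[6]=s2[7]; then G at s1[7]=s2[8]; then T at s1[8]=s2[9]; then A at s1[10]=s2[10]; then A at s1[11]=s2[12]. The LCS DP gives dp[11][13] = 9, so this is optimal.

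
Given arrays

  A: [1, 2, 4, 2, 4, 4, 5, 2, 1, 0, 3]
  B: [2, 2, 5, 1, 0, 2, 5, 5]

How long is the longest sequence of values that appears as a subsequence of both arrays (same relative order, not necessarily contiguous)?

Let dp[i][j] be the LCS length of the first i values of A and the first j values of B. dp[i][j] = dp[i-1][j-1]+1 when the i-th and j-th values match, else max(dp[i-1][j], dp[i][j-1]).
    ·  2  2  5  1  0  2  5  5
 ·  0  0  0  0  0  0  0  0  0
 1  0  0  0  0  1  1  1  1  1
 2  0  1  1  1  1  1  2  2  2
 4  0  1  1  1  1  1  2  2  2
 2  0  1  2  2  2  2  2  2  2
 4  0  1  2  2  2  2  2  2  2
 4  0  1  2  2  2  2  2  2  2
 5  0  1  2  3  3  3  3  3  3
 2  0  1  2  3  3  3  4  4  4
 1  0  1  2  3  4  4  4  4  4
 0  0  1  2  3  4  5  5  5  5
 3  0  1  2  3  4  5  5  5  5
dp[11][8] = 5. One LCS (by backtracking along matches): 2, 2, 5, 1, 0.

5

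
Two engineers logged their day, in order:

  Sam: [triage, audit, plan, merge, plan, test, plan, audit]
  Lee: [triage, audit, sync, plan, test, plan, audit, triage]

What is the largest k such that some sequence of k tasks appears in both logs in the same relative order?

6

One common subsequence of length 6: triage at Sam[1]=Lee[1]; then audit at Sam[2]=Lee[2]; then plan at Sam[5]=Lee[4]; then test at Sam[6]=Lee[5]; then plan at Sam[7]=Lee[6]; then audit at Sam[8]=Lee[7]. dp[8][8] = 6 confirms this is the maximum.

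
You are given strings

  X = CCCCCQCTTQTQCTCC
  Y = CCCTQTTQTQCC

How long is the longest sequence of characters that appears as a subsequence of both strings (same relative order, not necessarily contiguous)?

Taking C at X[1]=Y[1]; then C at X[2]=Y[2]; then C at X[3]=Y[3]; then Q at X[6]=Y[5]; then T at X[8]=Y[6]; then T at X[9]=Y[7]; then Q at X[10]=Y[8]; then T at X[11]=Y[9]; then Q at X[12]=Y[10]; then C at X[15]=Y[11]; then C at X[16]=Y[12] gives a common subsequence of length 11. The LCS DP gives dp[16][12] = 11, so this is optimal.

11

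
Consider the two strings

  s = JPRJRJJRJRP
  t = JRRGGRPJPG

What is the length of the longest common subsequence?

Match J [1,1]; then R [3,2]; then R [5,3]; then R [8,6]; then J [9,8]; then P [11,9] — 6 characters in the same relative order in both. Since dp[11][10] = 6, nothing longer is possible.

6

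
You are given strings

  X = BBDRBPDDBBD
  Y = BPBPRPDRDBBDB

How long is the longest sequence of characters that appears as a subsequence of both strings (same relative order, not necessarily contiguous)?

9

Let dp[i][j] be the LCS length of the first i characters of X and the first j characters of Y. dp[i][j] = dp[i-1][j-1]+1 when the i-th and j-th characters match, else max(dp[i-1][j], dp[i][j-1]).
    ·  B  P  B  P  R  P  D  R  D  B  B  D  B
 ·  0  0  0  0  0  0  0  0  0  0  0  0  0  0
 B  0  1  1  1  1  1  1  1  1  1  1  1  1  1
 B  0  1  1  2  2  2  2  2  2  2  2  2  2  2
 D  0  1  1  2  2  2  2  3  3  3  3  3  3  3
 R  0  1  1  2  2  3  3  3  4  4  4  4  4  4
 B  0  1  1  2  2  3  3  3  4  4  5  5  5  5
 P  0  1  2  2  3  3  4  4  4  4  5  5  5  5
 D  0  1  2  2  3  3  4  5  5  5  5  5  6  6
 D  0  1  2  2  3  3  4  5  5  6  6  6  6  6
 B  0  1  2  3  3  3  4  5  5  6  7  7  7  7
 B  0  1  2  3  3  3  4  5  5  6  7  8  8  8
 D  0  1  2  3  3  3  4  5  5  6  7  8  9  9
dp[11][13] = 9. One LCS (by backtracking along matches): BBRPDDBBD.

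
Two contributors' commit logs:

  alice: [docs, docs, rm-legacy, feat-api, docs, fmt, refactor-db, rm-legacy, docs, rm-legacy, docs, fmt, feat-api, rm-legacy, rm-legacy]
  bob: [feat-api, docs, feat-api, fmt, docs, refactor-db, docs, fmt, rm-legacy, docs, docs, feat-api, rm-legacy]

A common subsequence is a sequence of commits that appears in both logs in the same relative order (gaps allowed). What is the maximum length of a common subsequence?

9

Pick docs (alice #1, bob #2); then docs (alice #2, bob #5); then docs (alice #5, bob #7); then fmt (alice #6, bob #8); then rm-legacy (alice #8, bob #9); then docs (alice #9, bob #10); then docs (alice #11, bob #11); then feat-api (alice #13, bob #12); then rm-legacy (alice #15, bob #13); all 9 commits appear in both, in order. Since dp[15][13] = 9, nothing longer is possible.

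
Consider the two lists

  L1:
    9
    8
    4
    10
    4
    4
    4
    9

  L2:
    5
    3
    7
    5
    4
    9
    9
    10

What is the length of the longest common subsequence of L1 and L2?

One common subsequence of length 2: 9 [1,7], 10 [4,8], and the DP table's final entry dp[8][8] is also 2, so no common subsequence is longer.

2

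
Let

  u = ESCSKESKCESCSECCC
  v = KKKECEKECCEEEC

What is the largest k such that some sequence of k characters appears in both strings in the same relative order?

Match E at u[1]=v[4] → C at u[3]=v[5] → K at u[5]=v[7] → E at u[6]=v[8] → C at u[9]=v[10] → E at u[10]=v[12] → E at u[14]=v[13] → C at u[17]=v[14] — 8 characters in the same relative order in both. The LCS DP gives dp[17][14] = 8, so this is optimal.

8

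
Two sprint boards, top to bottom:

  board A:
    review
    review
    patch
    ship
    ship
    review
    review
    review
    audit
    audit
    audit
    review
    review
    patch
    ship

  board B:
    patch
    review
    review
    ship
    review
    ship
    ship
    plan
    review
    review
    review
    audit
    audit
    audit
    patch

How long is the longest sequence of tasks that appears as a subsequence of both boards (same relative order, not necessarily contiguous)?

11

Match review [1,3], then review [2,5], then ship [4,6], then ship [5,7], then review [6,9], then review [7,10], then review [8,11], then audit [9,12], then audit [10,13], then audit [11,14], then patch [14,15] — 11 tasks in the same relative order in both. The LCS DP gives dp[15][15] = 11, so this is optimal.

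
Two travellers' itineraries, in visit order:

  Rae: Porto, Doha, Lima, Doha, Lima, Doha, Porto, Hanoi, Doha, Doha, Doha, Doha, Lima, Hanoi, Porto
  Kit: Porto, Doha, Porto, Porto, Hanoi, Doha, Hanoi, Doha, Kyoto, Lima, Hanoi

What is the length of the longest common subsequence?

Taking Porto at Rae[1]=Kit[1], then Doha at Rae[2]=Kit[2], then Porto at Rae[7]=Kit[4], then Hanoi at Rae[8]=Kit[5], then Doha at Rae[9]=Kit[6], then Doha at Rae[10]=Kit[8], then Lima at Rae[13]=Kit[10], then Hanoi at Rae[14]=Kit[11] gives a common subsequence of length 8. The LCS DP gives dp[15][11] = 8, so this is optimal.

8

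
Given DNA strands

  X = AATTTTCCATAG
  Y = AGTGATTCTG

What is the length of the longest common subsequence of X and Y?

Let dp[i][j] be the LCS length of the first i bases of X and the first j bases of Y. dp[i][j] = dp[i-1][j-1]+1 when the i-th and j-th bases match, else max(dp[i-1][j], dp[i][j-1]).
    ·  A  G  T  G  A  T  T  C  T  G
 ·  0  0  0  0  0  0  0  0  0  0  0
 A  0  1  1  1  1  1  1  1  1  1  1
 A  0  1  1  1  1  2  2  2  2  2  2
 T  0  1  1  2  2  2  3  3  3  3  3
 T  0  1  1  2  2  2  3  4  4  4  4
 T  0  1  1  2  2  2  3  4  4  5  5
 T  0  1  1  2  2  2  3  4  4  5  5
 C  0  1  1  2  2  2  3  4  5  5  5
 C  0  1  1  2  2  2  3  4  5  5  5
 A  0  1  1  2  2  3  3  4  5  5  5
 T  0  1  1  2  2  3  4  4  5  6  6
 A  0  1  1  2  2  3  4  4  5  6  6
 G  0  1  2  2  3  3  4  4  5  6  7
dp[12][10] = 7. One LCS (by backtracking along matches): AATTCTG.

7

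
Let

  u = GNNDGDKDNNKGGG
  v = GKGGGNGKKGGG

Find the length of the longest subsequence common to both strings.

8

Pick G [1,5], then N [3,6], then G [5,7], then K [7,8], then K [11,9], then G [12,10], then G [13,11], then G [14,12]; all 8 characters appear in both, in order, and the DP table's final entry dp[14][12] is also 8, so no common subsequence is longer.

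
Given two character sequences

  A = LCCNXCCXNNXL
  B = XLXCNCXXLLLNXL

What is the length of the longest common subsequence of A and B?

8

Match L at A[1]=B[2], then C at A[2]=B[4], then C at A[3]=B[6], then X at A[5]=B[7], then X at A[8]=B[8], then N at A[10]=B[12], then X at A[11]=B[13], then L at A[12]=B[14] — 8 characters in the same relative order in both, and the DP table's final entry dp[12][14] is also 8, so no common subsequence is longer.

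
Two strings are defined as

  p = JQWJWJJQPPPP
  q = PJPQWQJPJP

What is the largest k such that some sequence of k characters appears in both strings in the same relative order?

6

Match J [1,2]; then Q [2,4]; then W [3,5]; then J [4,7]; then J [7,9]; then P [12,10] — 6 characters in the same relative order in both. Since dp[12][10] = 6, nothing longer is possible.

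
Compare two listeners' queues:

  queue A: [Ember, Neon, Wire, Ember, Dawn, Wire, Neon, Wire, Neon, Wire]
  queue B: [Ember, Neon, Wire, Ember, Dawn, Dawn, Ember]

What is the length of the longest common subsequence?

5

Taking Ember at queue A[1]=queue B[1] → Neon at queue A[2]=queue B[2] → Wire at queue A[3]=queue B[3] → Ember at queue A[4]=queue B[4] → Dawn at queue A[5]=queue B[6] gives a common subsequence of length 5. The LCS DP gives dp[10][7] = 5, so this is optimal.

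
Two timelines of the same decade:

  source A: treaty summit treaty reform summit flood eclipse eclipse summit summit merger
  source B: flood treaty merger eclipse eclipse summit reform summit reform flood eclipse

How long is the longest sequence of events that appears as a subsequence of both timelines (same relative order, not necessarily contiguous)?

6

Match treaty [1,2]; then summit [2,6]; then reform [4,7]; then summit [5,8]; then flood [6,10]; then eclipse [8,11] — 6 events in the same relative order in both, and the DP table's final entry dp[11][11] is also 6, so no common subsequence is longer.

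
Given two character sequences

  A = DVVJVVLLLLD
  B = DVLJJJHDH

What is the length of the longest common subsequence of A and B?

Let dp[i][j] be the LCS length of the first i characters of A and the first j characters of B. dp[i][j] = dp[i-1][j-1]+1 when the i-th and j-th characters match, else max(dp[i-1][j], dp[i][j-1]).
    ·  D  V  L  J  J  J  H  D  H
 ·  0  0  0  0  0  0  0  0  0  0
 D  0  1  1  1  1  1  1  1  1  1
 V  0  1  2  2  2  2  2  2  2  2
 V  0  1  2  2  2  2  2  2  2  2
 J  0  1  2  2  3  3  3  3  3  3
 V  0  1  2  2  3  3  3  3  3  3
 V  0  1  2  2  3  3  3  3  3  3
 L  0  1  2  3  3  3  3  3  3  3
 L  0  1  2  3  3  3  3  3  3  3
 L  0  1  2  3  3  3  3  3  3  3
 L  0  1  2  3  3  3  3  3  3  3
 D  0  1  2  3  3  3  3  3  4  4
dp[11][9] = 4. One LCS (by backtracking along matches): DVJD.

4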